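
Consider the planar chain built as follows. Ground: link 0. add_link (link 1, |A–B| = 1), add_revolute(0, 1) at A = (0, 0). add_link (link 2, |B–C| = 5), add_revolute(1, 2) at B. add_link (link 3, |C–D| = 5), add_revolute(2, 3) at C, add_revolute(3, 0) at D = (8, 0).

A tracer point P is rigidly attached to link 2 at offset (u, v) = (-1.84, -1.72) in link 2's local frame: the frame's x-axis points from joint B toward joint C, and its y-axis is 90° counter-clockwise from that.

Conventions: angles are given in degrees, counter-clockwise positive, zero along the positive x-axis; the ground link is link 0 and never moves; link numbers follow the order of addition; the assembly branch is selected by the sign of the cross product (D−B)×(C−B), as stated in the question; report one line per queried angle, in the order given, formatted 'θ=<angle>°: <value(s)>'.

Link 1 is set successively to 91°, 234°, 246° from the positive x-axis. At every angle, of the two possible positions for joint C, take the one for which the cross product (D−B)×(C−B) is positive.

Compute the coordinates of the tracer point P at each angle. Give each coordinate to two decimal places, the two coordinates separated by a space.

A=(0,0), D=(8.00,0)
θ=91°: B = A + 1.00·(cos91°, sin91°) = (-0.0175, 0.9998)
θ=91°: |BD| = 8.0796
θ=91°: circle(B,5.00) ∩ circle(D,5.00): a=4.0398, h=2.9462
θ=91°:   candidates: C₊=(4.3559,3.4235) cross=23.804; C₋=(3.6267,-2.4236) cross=-23.804
θ=91°:   branch + wants cross > 0 → take C=(4.3559,3.4235) (cross=23.804)
θ=91°: ex = (C−B)/|BC| = (0.8747,0.4847); ey = (-0.4847,0.8747)
θ=91°: P = B + -1.84·ex + -1.72·ey = (-0.7931,-1.3965)
θ=234°: B = A + 1.00·(cos234°, sin234°) = (-0.5878, -0.8090)
θ=234°: |BD| = 8.6258
θ=234°: circle(B,5.00) ∩ circle(D,5.00): a=4.3129, h=2.5296
θ=234°:   candidates: C₊=(3.4689,2.1139) cross=21.820; C₋=(3.9434,-2.9230) cross=-21.820
θ=234°:   branch + wants cross > 0 → take C=(3.4689,2.1139) (cross=21.820)
θ=234°: ex = (C−B)/|BC| = (0.8113,0.5846); ey = (-0.5846,0.8113)
θ=234°: P = B + -1.84·ex + -1.72·ey = (-1.0751,-3.2801)
θ=246°: B = A + 1.00·(cos246°, sin246°) = (-0.4067, -0.9135)
θ=246°: |BD| = 8.4562
θ=246°: circle(B,5.00) ∩ circle(D,5.00): a=4.2281, h=2.6689
θ=246°:   candidates: C₊=(3.5083,2.1965) cross=22.569; C₋=(4.0850,-3.1101) cross=-22.569
θ=246°:   branch + wants cross > 0 → take C=(3.5083,2.1965) (cross=22.569)
θ=246°: ex = (C−B)/|BC| = (0.7830,0.6220); ey = (-0.6220,0.7830)
θ=246°: P = B + -1.84·ex + -1.72·ey = (-0.7776,-3.4048)

θ=91°: -0.79 -1.40
θ=234°: -1.08 -3.28
θ=246°: -0.78 -3.40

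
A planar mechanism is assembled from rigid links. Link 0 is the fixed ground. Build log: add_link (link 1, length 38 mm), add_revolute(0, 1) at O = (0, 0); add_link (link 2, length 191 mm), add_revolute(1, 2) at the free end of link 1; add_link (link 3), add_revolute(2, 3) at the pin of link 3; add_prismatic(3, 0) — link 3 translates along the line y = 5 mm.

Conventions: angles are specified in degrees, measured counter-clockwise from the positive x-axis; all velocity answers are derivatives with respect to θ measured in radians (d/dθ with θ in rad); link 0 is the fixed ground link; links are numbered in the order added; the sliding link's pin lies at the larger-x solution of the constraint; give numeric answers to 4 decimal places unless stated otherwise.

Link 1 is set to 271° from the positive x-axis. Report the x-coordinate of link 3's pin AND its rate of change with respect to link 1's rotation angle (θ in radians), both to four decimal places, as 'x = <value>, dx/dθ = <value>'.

geometry: r = 38 mm, L = 191 mm, e = 5 mm
crank pin P = (r cos θ, r sin θ) = (0.663191, -37.994212)
h = r sin θ − e = -37.994212 − 5 = -42.994212
x = r cos θ + √(L² − h²) = 0.663191 + 186.098086 = 186.761278
dx/dθ = −r sin θ − h·r cos θ/√(L² − h²) (θ in radians; h = -42.994212) = 38.147429

x = 186.7613, dx/dθ = 38.1474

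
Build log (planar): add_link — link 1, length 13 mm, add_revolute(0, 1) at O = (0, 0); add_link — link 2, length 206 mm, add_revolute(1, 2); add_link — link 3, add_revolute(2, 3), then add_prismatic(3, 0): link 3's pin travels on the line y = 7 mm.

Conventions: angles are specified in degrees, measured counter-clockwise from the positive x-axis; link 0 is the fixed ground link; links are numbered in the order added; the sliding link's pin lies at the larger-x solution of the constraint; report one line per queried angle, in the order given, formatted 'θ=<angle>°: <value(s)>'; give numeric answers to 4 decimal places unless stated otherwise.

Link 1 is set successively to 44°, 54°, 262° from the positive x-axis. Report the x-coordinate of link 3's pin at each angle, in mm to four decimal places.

geometry: r = 13 mm, L = 206 mm, e = 7 mm
θ=44°: crank pin P = (r cos θ, r sin θ) = (9.351417, 9.030559)
θ=44°: h = r sin θ − e = 9.030559 − 7 = 2.030559
θ=44°: x = r cos θ + √(L² − h²) = 9.351417 + 205.989992 = 215.341409
θ=54°: crank pin P = (r cos θ, r sin θ) = (7.641208, 10.517221)
θ=54°: h = r sin θ − e = 10.517221 − 7 = 3.517221
θ=54°: x = r cos θ + √(L² − h²) = 7.641208 + 205.969971 = 213.611180
θ=262°: crank pin P = (r cos θ, r sin θ) = (-1.809250, -12.873485)
θ=262°: h = r sin θ − e = -12.873485 − 7 = -19.873485
θ=262°: x = r cos θ + √(L² − h²) = -1.809250 + 205.039129 = 203.229879

θ=44°: 215.3414
θ=54°: 213.6112
θ=262°: 203.2299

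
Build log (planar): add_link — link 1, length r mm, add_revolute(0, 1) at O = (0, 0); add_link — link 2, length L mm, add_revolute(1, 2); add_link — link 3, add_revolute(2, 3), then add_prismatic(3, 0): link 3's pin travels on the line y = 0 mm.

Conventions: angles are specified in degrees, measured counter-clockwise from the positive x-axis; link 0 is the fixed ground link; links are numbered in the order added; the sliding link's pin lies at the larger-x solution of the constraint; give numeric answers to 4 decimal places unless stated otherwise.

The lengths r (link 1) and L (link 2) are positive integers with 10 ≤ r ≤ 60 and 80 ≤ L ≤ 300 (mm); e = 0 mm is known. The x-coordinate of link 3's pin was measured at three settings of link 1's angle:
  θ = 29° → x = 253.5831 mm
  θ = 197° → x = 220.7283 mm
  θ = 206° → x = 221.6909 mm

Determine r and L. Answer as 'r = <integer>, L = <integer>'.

constraint per measurement: (x − r cos θ)² + (r sin θ − e)² = L²
subtracting the θ₁ and θ₂ equations cancels the r² and L² terms:
r = (x₁² − x₂²) / (2[(x₁cos θ₁ + e sin θ₁) − (x₂cos θ₂ + e sin θ₂)]) = 18.0000 → r = 18
L² = (x₁ − r cos θ₁)² + (r sin θ₁ − e)² = 56643.9926 → L = 238.0000 → L = 238
check at θ₃=206°: x = 221.6909 (printed 221.6909) ✓

r = 18, L = 238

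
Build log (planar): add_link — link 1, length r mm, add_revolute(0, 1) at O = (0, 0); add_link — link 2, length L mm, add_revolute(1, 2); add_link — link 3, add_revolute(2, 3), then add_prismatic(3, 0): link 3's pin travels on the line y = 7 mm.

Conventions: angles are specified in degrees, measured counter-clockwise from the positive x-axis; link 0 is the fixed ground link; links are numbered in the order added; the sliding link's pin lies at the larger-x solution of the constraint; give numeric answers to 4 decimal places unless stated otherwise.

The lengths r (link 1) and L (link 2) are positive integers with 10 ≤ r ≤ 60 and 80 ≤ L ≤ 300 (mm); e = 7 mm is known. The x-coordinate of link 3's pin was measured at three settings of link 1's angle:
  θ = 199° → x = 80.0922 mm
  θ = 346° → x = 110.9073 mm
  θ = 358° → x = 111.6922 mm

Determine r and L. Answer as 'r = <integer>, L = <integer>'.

constraint per measurement: (x − r cos θ)² + (r sin θ − e)² = L²
subtracting the θ₁ and θ₂ equations cancels the r² and L² terms:
r = (x₁² − x₂²) / (2[(x₁cos θ₁ + e sin θ₁) − (x₂cos θ₂ + e sin θ₂)]) = 16.0000 → r = 16
L² = (x₁ − r cos θ₁)² + (r sin θ₁ − e)² = 9216.0050 → L = 96.0000 → L = 96
check at θ₃=358°: x = 111.6922 (printed 111.6922) ✓

r = 16, L = 96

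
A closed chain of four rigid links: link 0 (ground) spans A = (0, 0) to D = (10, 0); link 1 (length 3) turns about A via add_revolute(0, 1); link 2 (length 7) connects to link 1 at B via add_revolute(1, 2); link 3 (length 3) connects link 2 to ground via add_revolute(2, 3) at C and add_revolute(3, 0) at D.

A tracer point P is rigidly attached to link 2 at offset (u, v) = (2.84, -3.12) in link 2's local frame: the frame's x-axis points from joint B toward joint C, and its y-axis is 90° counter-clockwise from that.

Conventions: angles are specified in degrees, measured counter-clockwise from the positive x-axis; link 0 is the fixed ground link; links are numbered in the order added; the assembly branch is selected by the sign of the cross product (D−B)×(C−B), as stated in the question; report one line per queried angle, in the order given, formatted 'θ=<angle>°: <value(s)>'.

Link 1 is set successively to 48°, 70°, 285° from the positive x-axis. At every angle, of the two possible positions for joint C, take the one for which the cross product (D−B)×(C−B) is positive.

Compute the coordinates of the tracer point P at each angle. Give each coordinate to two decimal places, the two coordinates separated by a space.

A=(0,0), D=(10.00,0)
θ=48°: B = A + 3.00·(cos48°, sin48°) = (2.0074, 2.2294)
θ=48°: |BD| = 8.2977
θ=48°: circle(B,7.00) ∩ circle(D,3.00): a=6.5592, h=2.4449
θ=48°:   candidates: C₊=(8.9823,2.8221) cross=20.287; C₋=(7.6685,-1.8879) cross=-20.287
θ=48°:   branch + wants cross > 0 → take C=(8.9823,2.8221) (cross=20.287)
θ=48°: ex = (C−B)/|BC| = (0.9964,0.0847); ey = (-0.0847,0.9964)
θ=48°: P = B + 2.84·ex + -3.12·ey = (5.1014,-0.6389)
θ=70°: B = A + 3.00·(cos70°, sin70°) = (1.0261, 2.8191)
θ=70°: |BD| = 9.4063
θ=70°: circle(B,7.00) ∩ circle(D,3.00): a=6.8294, h=1.5360
θ=70°:   candidates: C₊=(8.0019,2.2377) cross=14.449; C₋=(7.0812,-0.6931) cross=-14.449
θ=70°:   branch + wants cross > 0 → take C=(8.0019,2.2377) (cross=14.449)
θ=70°: ex = (C−B)/|BC| = (0.9965,-0.0830); ey = (0.0830,0.9965)
θ=70°: P = B + 2.84·ex + -3.12·ey = (3.5971,-0.5260)
θ=285°: B = A + 3.00·(cos285°, sin285°) = (0.7765, -2.8978)
θ=285°: |BD| = 9.6680
θ=285°: circle(B,7.00) ∩ circle(D,3.00): a=6.9027, h=1.1631
θ=285°:   candidates: C₊=(7.0132,0.2808) cross=11.245; C₋=(7.7104,-1.9385) cross=-11.245
θ=285°:   branch + wants cross > 0 → take C=(7.0132,0.2808) (cross=11.245)
θ=285°: ex = (C−B)/|BC| = (0.8910,0.4541); ey = (-0.4541,0.8910)
θ=285°: P = B + 2.84·ex + -3.12·ey = (4.7235,-4.3880)

θ=48°: 5.10 -0.64
θ=70°: 3.60 -0.53
θ=285°: 4.72 -4.39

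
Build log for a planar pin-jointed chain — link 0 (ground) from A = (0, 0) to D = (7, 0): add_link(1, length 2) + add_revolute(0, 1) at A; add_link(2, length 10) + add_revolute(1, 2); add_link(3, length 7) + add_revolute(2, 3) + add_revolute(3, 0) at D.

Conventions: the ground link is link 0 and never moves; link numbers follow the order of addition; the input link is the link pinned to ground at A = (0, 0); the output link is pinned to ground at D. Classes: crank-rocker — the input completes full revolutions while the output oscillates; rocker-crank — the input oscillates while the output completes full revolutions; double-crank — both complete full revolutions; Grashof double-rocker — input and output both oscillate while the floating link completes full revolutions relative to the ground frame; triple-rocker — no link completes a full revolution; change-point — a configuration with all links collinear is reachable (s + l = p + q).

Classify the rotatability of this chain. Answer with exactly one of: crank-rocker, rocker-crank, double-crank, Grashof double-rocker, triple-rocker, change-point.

lengths: ground=7, input=2, coupler=10, output=7
sorted: s=2 (shortest), l=10 (longest), p+q=14
s + l = 12 vs p + q = 14
s + l < p + q (Grashof) with shortest = input link → crank-rocker

crank-rocker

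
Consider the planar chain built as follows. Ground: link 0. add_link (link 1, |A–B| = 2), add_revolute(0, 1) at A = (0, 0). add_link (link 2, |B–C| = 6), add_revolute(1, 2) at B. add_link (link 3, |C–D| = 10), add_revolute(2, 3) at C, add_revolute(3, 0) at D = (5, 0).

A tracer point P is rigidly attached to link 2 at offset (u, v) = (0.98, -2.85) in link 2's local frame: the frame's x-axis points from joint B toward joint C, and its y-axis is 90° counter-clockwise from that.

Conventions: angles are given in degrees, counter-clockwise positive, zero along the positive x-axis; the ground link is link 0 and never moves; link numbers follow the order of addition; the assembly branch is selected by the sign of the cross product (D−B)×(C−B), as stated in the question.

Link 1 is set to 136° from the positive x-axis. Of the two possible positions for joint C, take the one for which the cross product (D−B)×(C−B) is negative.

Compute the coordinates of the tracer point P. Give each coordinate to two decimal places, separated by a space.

A=(0,0), D=(5.00,0)
B = A + 2.00·(cos136°, sin136°) = (-1.4387, 1.3893)
|BD| = 6.5869
circle(B,6.00) ∩ circle(D,10.00): a=-1.5647, h=5.7924
  candidates: C₊=(-1.7465,7.3814) cross=38.154; C₋=(-4.1899,-3.9427) cross=-38.154
  branch - wants cross < 0 → take C=(-4.1899,-3.9427) (cross=-38.154)
ex = (C−B)/|BC| = (-0.4585,-0.8887); ey = (0.8887,-0.4585)
P = B + 0.98·ex + -2.85·ey = (-4.4208,1.8253)

-4.42 1.83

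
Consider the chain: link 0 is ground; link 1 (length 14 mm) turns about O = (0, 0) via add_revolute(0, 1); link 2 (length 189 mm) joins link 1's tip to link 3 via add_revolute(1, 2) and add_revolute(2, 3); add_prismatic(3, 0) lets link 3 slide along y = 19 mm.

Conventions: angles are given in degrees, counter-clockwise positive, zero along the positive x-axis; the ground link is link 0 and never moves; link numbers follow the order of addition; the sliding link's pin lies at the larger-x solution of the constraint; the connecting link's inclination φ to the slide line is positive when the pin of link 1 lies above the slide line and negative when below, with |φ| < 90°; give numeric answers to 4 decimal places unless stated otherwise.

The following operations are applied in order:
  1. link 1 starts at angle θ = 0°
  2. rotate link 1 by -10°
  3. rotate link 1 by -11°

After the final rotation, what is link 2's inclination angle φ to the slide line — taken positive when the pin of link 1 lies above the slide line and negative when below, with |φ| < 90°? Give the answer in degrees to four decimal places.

geometry: r = 14 mm, L = 189 mm, e = 19 mm; θ starts at 0°
rotate link 1 by -10°: θ ← 0° -10° = -10°
rotate link 1 by -11°: θ ← -10° -11° = -21°
h = r sin θ − e = -5.017151 − 19 = -24.017151
sin φ = h / L = -24.017151 / 189 = -0.12707487
φ = arcsin(-0.12707487) = -7.300593°

-7.3006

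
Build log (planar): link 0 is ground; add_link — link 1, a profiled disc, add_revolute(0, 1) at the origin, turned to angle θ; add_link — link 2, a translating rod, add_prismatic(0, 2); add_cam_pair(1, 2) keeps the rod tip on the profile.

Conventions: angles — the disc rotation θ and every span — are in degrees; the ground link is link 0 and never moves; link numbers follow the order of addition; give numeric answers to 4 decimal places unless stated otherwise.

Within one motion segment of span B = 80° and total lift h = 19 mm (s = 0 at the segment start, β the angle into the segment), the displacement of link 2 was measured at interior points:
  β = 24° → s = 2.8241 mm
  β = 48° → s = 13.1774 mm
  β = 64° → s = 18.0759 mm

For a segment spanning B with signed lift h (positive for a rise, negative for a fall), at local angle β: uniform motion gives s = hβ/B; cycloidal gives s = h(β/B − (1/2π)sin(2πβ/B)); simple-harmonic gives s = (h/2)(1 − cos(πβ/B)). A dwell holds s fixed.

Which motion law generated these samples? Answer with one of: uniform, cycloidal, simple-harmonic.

candidates at β/B = r: uniform s = h·r (linear in β); cycloidal s = h·(r − sin(2πr)/(2π)); simple-harmonic s = (h/2)(1 − cos(πr))
β=24°: printed 2.8241 | uniform 5.7000, cycloidal 2.8241, simple-harmonic 3.9160
β=48°: printed 13.1774 | uniform 11.4000, cycloidal 13.1774, simple-harmonic 12.4357
β=64°: printed 18.0759 | uniform 15.2000, cycloidal 18.0759, simple-harmonic 17.1857
only one law matches every sample → cycloidal

cycloidal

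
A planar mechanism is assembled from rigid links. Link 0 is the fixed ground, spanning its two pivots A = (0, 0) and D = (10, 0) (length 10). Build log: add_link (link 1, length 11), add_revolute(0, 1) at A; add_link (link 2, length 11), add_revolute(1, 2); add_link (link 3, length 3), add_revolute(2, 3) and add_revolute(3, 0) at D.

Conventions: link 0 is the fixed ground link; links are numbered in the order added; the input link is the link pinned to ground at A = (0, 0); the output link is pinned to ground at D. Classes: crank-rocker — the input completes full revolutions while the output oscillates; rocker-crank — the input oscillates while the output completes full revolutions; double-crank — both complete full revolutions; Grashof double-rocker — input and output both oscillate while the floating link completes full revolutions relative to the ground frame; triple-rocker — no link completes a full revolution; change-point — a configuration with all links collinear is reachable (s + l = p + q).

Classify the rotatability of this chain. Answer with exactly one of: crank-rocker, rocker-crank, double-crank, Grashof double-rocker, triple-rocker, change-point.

lengths: ground=10, input=11, coupler=11, output=3
sorted: s=3 (shortest), l=11 (longest), p+q=21
s + l = 14 vs p + q = 21
s + l < p + q (Grashof) with shortest = output link → rocker-crank

rocker-crank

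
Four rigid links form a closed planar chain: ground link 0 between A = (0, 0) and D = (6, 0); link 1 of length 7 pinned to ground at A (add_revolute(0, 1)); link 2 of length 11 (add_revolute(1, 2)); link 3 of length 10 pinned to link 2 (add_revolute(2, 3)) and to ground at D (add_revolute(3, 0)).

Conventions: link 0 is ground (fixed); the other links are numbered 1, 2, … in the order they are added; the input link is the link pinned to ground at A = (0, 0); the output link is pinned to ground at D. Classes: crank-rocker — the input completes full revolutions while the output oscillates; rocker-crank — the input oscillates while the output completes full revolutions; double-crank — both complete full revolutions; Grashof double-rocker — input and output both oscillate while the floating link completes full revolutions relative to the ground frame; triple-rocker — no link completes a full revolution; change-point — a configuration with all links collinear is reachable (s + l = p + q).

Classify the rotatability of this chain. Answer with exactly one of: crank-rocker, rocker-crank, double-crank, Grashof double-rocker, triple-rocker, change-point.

lengths: ground=6, input=7, coupler=11, output=10
sorted: s=6 (shortest), l=11 (longest), p+q=17
s + l = 17 vs p + q = 17
s + l = p + q → change-point (collinear configuration reachable)

change-point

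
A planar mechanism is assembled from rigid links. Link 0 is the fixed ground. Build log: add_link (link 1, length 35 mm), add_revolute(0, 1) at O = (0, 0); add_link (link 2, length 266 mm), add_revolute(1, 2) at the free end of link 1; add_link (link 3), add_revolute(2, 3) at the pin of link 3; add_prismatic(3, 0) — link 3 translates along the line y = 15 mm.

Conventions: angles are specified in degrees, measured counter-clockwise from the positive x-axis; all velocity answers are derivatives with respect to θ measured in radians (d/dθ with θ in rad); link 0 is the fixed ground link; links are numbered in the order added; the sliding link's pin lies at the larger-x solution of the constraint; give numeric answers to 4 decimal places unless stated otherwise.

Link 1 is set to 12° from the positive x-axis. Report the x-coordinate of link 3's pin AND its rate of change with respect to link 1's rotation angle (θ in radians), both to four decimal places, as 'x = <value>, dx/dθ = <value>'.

geometry: r = 35 mm, L = 266 mm, e = 15 mm
crank pin P = (r cos θ, r sin θ) = (34.235166, 7.276909)
h = r sin θ − e = 7.276909 − 15 = -7.723091
x = r cos θ + √(L² − h²) = 34.235166 + 265.887860 = 300.123026
dx/dθ = −r sin θ − h·r cos θ/√(L² − h²) (θ in radians; h = -7.723091) = -6.282500

x = 300.1230, dx/dθ = -6.2825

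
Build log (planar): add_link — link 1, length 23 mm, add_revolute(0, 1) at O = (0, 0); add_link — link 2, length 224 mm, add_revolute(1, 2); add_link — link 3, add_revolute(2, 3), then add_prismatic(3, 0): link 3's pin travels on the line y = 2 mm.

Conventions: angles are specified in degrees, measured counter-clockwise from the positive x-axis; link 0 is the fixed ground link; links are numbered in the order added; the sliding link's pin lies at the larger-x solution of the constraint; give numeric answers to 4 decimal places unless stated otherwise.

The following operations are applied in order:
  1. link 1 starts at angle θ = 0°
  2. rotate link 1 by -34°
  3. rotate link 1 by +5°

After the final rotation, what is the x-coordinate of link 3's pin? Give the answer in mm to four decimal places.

geometry: r = 23 mm, L = 224 mm, e = 2 mm; θ starts at 0°
rotate link 1 by -34°: θ ← 0° -34° = -34°
rotate link 1 by +5°: θ ← -34° +5° = -29°
crank pin P = (r cos θ, r sin θ) = (20.116253, -11.150621)
h = r sin θ − e = -11.150621 − 2 = -13.150621
x = r cos θ + √(L² − h²) = 20.116253 + 223.613643 = 243.729896

243.7299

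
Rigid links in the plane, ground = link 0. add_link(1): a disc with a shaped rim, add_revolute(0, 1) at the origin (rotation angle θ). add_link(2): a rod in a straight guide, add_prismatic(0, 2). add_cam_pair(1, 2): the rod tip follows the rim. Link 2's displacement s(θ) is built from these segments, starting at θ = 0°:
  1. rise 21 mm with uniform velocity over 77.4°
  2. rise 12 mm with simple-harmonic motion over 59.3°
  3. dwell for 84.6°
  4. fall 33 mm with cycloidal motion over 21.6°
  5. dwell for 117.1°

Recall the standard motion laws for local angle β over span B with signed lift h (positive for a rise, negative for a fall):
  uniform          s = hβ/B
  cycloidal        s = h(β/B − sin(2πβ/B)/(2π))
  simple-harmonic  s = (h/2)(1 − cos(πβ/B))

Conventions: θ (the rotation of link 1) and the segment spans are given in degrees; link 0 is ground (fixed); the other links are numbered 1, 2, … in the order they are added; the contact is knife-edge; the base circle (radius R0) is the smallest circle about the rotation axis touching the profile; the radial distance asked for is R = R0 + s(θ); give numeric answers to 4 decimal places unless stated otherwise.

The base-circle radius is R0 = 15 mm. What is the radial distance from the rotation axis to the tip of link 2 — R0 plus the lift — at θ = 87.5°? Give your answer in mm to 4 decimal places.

segment 1 (0° to 77.4°, uniform, h = 21) is passed completely: s = 0.0000 + (21) = 21.0000
θ = 87.5° falls in segment 2 (77.4° to 136.7°, simple-harmonic, h = 12): β = 87.5 − 77.4 = 10.1°, B = 59.3°; Δs = 12/2·(1 − cos(π·0.1703)) = 0.8386; s = 21.0000 + 0.8386 = 21.8386
R = R0 + s = 15 + 21.8386 = 36.8386

36.8386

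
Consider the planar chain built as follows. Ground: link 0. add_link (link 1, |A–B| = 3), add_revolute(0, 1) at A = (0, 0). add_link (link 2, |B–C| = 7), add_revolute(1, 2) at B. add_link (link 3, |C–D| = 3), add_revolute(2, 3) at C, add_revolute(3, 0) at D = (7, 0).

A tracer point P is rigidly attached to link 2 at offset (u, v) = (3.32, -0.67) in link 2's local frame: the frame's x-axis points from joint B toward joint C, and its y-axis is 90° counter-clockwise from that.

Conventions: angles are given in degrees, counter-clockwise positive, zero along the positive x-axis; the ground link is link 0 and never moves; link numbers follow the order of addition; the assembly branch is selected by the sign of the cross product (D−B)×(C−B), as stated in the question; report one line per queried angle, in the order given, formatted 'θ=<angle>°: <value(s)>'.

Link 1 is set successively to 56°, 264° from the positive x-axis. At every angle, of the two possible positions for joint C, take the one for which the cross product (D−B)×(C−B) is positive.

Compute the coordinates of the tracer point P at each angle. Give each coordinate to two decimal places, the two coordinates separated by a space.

A=(0,0), D=(7.00,0)
θ=56°: B = A + 3.00·(cos56°, sin56°) = (1.6776, 2.4871)
θ=56°: |BD| = 5.8749
θ=56°: circle(B,7.00) ∩ circle(D,3.00): a=6.3418, h=2.9634
θ=56°:   candidates: C₊=(8.6776,2.4871) cross=17.410; C₋=(6.1684,-2.8824) cross=-17.410
θ=56°:   branch + wants cross > 0 → take C=(8.6776,2.4871) (cross=17.410)
θ=56°: ex = (C−B)/|BC| = (1.0000,-0.0000); ey = (0.0000,1.0000)
θ=56°: P = B + 3.32·ex + -0.67·ey = (4.9976,1.8171)
θ=264°: B = A + 3.00·(cos264°, sin264°) = (-0.3136, -2.9836)
θ=264°: |BD| = 7.8987
θ=264°: circle(B,7.00) ∩ circle(D,3.00): a=6.4814, h=2.6441
θ=264°:   candidates: C₊=(4.6889,1.9128) cross=20.885; C₋=(6.6864,-2.9836) cross=-20.885
θ=264°:   branch + wants cross > 0 → take C=(4.6889,1.9128) (cross=20.885)
θ=264°: ex = (C−B)/|BC| = (0.7146,0.6995); ey = (-0.6995,0.7146)
θ=264°: P = B + 3.32·ex + -0.67·ey = (2.5277,-1.1401)

θ=56°: 5.00 1.82
θ=264°: 2.53 -1.14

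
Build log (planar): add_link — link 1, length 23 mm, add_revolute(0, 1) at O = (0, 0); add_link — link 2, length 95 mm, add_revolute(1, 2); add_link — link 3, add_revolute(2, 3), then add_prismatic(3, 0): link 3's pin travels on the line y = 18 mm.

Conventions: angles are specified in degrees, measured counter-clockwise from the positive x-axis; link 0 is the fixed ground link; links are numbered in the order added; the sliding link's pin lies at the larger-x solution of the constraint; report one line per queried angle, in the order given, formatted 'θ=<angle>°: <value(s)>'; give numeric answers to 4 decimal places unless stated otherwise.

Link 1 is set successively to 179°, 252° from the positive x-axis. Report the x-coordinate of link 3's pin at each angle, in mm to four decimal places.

geometry: r = 23 mm, L = 95 mm, e = 18 mm
θ=179°: crank pin P = (r cos θ, r sin θ) = (-22.996497, 0.401405)
θ=179°: h = r sin θ − e = 0.401405 − 18 = -17.598595
θ=179°: x = r cos θ + √(L² − h²) = -22.996497 + 93.355715 = 70.359218
θ=252°: crank pin P = (r cos θ, r sin θ) = (-7.107391, -21.874300)
θ=252°: h = r sin θ − e = -21.874300 − 18 = -39.874300
θ=252°: x = r cos θ + √(L² − h²) = -7.107391 + 86.226679 = 79.119288

θ=179°: 70.3592
θ=252°: 79.1193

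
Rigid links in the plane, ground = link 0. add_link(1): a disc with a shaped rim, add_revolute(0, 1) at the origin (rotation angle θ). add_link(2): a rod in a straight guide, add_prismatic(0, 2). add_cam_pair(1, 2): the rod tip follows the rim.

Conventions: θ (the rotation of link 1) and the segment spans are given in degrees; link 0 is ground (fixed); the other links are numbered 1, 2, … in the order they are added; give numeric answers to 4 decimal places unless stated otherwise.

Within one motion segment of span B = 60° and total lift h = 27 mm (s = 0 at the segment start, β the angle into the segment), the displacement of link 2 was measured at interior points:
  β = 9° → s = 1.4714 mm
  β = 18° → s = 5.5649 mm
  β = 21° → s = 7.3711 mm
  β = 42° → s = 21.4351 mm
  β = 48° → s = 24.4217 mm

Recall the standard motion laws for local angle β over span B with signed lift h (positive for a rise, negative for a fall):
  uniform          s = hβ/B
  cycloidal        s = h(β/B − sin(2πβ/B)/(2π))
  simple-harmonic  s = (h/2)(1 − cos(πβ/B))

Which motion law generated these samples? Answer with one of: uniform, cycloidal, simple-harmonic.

candidates at β/B = r: uniform s = h·r (linear in β); cycloidal s = h·(r − sin(2πr)/(2π)); simple-harmonic s = (h/2)(1 − cos(πr))
β=9°: printed 1.4714 | uniform 4.0500, cycloidal 0.5735, simple-harmonic 1.4714
β=18°: printed 5.5649 | uniform 8.1000, cycloidal 4.0131, simple-harmonic 5.5649
β=21°: printed 7.3711 | uniform 9.4500, cycloidal 5.9735, simple-harmonic 7.3711
β=42°: printed 21.4351 | uniform 18.9000, cycloidal 22.9869, simple-harmonic 21.4351
β=48°: printed 24.4217 | uniform 21.6000, cycloidal 25.6869, simple-harmonic 24.4217
only one law matches every sample → simple-harmonic

simple-harmonic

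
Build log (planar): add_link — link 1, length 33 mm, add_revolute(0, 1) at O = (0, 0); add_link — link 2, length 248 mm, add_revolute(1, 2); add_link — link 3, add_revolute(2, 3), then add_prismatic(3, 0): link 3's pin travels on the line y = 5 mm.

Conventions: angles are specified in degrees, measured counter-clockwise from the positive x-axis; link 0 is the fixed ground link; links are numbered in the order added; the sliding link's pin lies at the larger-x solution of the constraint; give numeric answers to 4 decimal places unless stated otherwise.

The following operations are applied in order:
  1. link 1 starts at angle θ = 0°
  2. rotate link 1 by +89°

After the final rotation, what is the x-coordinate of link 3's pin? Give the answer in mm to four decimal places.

geometry: r = 33 mm, L = 248 mm, e = 5 mm; θ starts at 0°
rotate link 1 by +89°: θ ← 0° +89° = 89°
crank pin P = (r cos θ, r sin θ) = (0.575929, 32.994974)
h = r sin θ − e = 32.994974 − 5 = 27.994974
x = r cos θ + √(L² − h²) = 0.575929 + 246.414856 = 246.990786

246.9908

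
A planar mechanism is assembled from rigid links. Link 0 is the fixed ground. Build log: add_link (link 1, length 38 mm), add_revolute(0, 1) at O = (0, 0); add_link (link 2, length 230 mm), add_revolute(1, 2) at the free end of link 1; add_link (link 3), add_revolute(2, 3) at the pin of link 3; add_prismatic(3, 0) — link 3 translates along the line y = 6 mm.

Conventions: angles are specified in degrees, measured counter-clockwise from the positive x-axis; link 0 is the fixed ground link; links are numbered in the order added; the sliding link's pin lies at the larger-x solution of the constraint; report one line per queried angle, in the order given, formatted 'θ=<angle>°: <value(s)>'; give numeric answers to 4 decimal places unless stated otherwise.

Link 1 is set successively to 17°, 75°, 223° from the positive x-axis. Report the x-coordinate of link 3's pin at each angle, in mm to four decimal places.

geometry: r = 38 mm, L = 230 mm, e = 6 mm
θ=17°: crank pin P = (r cos θ, r sin θ) = (36.339581, 11.110125)
θ=17°: h = r sin θ − e = 11.110125 − 6 = 5.110125
θ=17°: x = r cos θ + √(L² − h²) = 36.339581 + 229.943225 = 266.282806
θ=75°: crank pin P = (r cos θ, r sin θ) = (9.835124, 36.705181)
θ=75°: h = r sin θ − e = 36.705181 − 6 = 30.705181
θ=75°: x = r cos θ + √(L² − h²) = 9.835124 + 227.941203 = 237.776326
θ=223°: crank pin P = (r cos θ, r sin θ) = (-27.791441, -25.915938)
θ=223°: h = r sin θ − e = -25.915938 − 6 = -31.915938
θ=223°: x = r cos θ + √(L² − h²) = -27.791441 + 227.774829 = 199.983389

θ=17°: 266.2828
θ=75°: 237.7763
θ=223°: 199.9834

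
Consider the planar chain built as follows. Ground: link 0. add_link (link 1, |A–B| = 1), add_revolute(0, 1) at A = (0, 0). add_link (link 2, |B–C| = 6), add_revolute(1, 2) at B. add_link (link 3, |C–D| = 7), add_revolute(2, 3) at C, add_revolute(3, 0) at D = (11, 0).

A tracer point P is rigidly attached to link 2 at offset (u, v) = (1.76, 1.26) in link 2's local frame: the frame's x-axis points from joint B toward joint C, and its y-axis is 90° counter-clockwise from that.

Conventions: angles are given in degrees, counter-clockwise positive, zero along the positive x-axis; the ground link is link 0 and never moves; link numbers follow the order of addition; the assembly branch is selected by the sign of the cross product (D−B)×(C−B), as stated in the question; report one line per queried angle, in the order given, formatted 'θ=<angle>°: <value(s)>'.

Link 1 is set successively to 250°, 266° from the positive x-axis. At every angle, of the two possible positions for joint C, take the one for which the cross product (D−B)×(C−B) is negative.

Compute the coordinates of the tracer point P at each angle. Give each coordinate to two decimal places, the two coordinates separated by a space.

A=(0,0), D=(11.00,0)
θ=250°: B = A + 1.00·(cos250°, sin250°) = (-0.3420, -0.9397)
θ=250°: |BD| = 11.3809
θ=250°: circle(B,6.00) ∩ circle(D,7.00): a=5.1193, h=3.1293
θ=250°:   candidates: C₊=(4.5014,2.6016) cross=35.615; C₋=(5.0182,-3.6356) cross=-35.615
θ=250°:   branch - wants cross < 0 → take C=(5.0182,-3.6356) (cross=-35.615)
θ=250°: ex = (C−B)/|BC| = (0.8934,-0.4493); ey = (0.4493,0.8934)
θ=250°: P = B + 1.76·ex + 1.26·ey = (1.7965,-0.6049)
θ=266°: B = A + 1.00·(cos266°, sin266°) = (-0.0698, -0.9976)
θ=266°: |BD| = 11.1146
θ=266°: circle(B,6.00) ∩ circle(D,7.00): a=4.9725, h=3.3577
θ=266°:   candidates: C₊=(4.5813,2.7929) cross=37.320; C₋=(5.1840,-3.8954) cross=-37.320
θ=266°:   branch - wants cross < 0 → take C=(5.1840,-3.8954) (cross=-37.320)
θ=266°: ex = (C−B)/|BC| = (0.8756,-0.4830); ey = (0.4830,0.8756)
θ=266°: P = B + 1.76·ex + 1.26·ey = (2.0799,-0.7443)

θ=250°: 1.80 -0.60
θ=266°: 2.08 -0.74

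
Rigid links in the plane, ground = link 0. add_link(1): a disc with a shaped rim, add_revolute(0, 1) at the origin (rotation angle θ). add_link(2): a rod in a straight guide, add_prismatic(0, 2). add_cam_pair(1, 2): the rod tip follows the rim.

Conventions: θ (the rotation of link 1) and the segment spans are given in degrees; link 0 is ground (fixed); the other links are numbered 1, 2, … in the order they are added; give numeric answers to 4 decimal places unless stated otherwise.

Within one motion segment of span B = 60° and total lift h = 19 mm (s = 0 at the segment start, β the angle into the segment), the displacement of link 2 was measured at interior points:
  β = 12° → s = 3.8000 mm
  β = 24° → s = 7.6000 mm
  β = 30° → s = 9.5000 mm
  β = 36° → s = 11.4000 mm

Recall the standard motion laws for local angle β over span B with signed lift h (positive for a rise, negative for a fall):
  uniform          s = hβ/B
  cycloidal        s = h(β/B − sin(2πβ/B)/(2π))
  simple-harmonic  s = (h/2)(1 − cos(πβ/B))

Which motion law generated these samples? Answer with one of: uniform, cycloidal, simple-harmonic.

candidates at β/B = r: uniform s = h·r (linear in β); cycloidal s = h·(r − sin(2πr)/(2π)); simple-harmonic s = (h/2)(1 − cos(πr))
β=12°: printed 3.8000 | uniform 3.8000, cycloidal 0.9241, simple-harmonic 1.8143
β=24°: printed 7.6000 | uniform 7.6000, cycloidal 5.8226, simple-harmonic 6.5643
β=30°: printed 9.5000 | uniform 9.5000, cycloidal 9.5000, simple-harmonic 9.5000
β=36°: printed 11.4000 | uniform 11.4000, cycloidal 13.1774, simple-harmonic 12.4357
only one law matches every sample → uniform

uniform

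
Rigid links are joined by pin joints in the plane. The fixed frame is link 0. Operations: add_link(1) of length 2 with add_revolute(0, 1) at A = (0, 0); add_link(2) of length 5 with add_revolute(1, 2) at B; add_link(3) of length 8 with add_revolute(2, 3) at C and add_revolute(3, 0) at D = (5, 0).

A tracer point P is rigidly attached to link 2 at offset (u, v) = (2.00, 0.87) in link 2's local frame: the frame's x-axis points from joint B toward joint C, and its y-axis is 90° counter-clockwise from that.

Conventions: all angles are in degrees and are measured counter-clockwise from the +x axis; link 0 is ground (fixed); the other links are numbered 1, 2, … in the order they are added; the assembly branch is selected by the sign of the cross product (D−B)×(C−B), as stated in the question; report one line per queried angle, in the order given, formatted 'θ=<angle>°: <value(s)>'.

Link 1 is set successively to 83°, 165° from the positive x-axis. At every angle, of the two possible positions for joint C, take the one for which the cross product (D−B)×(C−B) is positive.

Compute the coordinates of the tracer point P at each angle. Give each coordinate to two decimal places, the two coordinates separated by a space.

A=(0,0), D=(5.00,0)
θ=83°: B = A + 2.00·(cos83°, sin83°) = (0.2437, 1.9851)
θ=83°: |BD| = 5.1539
θ=83°: circle(B,5.00) ∩ circle(D,8.00): a=-1.2066, h=4.8522
θ=83°:   candidates: C₊=(0.9991,6.9277) cross=25.008; C₋=(-2.7387,-2.0280) cross=-25.008
θ=83°:   branch + wants cross > 0 → take C=(0.9991,6.9277) (cross=25.008)
θ=83°: ex = (C−B)/|BC| = (0.1511,0.9885); ey = (-0.9885,0.1511)
θ=83°: P = B + 2.00·ex + 0.87·ey = (-0.3141,4.0936)
θ=165°: B = A + 2.00·(cos165°, sin165°) = (-1.9319, 0.5176)
θ=165°: |BD| = 6.9512
θ=165°: circle(B,5.00) ∩ circle(D,8.00): a=0.6703, h=4.9549
θ=165°:   candidates: C₊=(-0.8944,5.4088) cross=34.442; C₋=(-1.6324,-4.4734) cross=-34.442
θ=165°:   branch + wants cross > 0 → take C=(-0.8944,5.4088) (cross=34.442)
θ=165°: ex = (C−B)/|BC| = (0.2075,0.9782); ey = (-0.9782,0.2075)
θ=165°: P = B + 2.00·ex + 0.87·ey = (-2.3680,2.6546)

θ=83°: -0.31 4.09
θ=165°: -2.37 2.65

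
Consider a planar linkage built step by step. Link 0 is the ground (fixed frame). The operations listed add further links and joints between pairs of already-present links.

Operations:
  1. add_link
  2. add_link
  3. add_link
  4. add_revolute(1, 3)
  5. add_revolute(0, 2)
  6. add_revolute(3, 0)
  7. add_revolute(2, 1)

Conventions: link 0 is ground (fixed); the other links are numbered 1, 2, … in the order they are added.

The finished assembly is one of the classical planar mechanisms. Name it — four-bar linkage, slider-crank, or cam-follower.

links: 4 (incl. ground); joints: 4 revolute, 0 prismatic, 0 higher (cam) pair, forming one closed loop
4 links in a single 4R loop → four-bar linkage

four-bar linkage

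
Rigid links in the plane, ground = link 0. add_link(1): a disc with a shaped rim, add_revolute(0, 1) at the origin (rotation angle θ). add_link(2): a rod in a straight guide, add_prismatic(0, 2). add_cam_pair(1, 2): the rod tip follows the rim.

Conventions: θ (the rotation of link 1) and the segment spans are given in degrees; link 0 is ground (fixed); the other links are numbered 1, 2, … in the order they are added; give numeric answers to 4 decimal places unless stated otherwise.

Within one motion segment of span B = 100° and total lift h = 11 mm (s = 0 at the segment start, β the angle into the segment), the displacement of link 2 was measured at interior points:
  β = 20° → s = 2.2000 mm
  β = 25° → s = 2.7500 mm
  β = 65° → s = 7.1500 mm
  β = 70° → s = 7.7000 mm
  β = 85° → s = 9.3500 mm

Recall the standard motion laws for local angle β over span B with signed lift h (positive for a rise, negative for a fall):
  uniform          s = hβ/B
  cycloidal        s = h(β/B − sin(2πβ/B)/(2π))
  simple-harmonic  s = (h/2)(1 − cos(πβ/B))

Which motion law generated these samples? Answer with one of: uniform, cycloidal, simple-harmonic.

candidates at β/B = r: uniform s = h·r (linear in β); cycloidal s = h·(r − sin(2πr)/(2π)); simple-harmonic s = (h/2)(1 − cos(πr))
β=20°: printed 2.2000 | uniform 2.2000, cycloidal 0.5350, simple-harmonic 1.0504
β=25°: printed 2.7500 | uniform 2.7500, cycloidal 0.9993, simple-harmonic 1.6109
β=65°: printed 7.1500 | uniform 7.1500, cycloidal 8.5663, simple-harmonic 7.9969
β=70°: printed 7.7000 | uniform 7.7000, cycloidal 9.3650, simple-harmonic 8.7328
β=85°: printed 9.3500 | uniform 9.3500, cycloidal 10.7663, simple-harmonic 10.4005
only one law matches every sample → uniform

uniform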